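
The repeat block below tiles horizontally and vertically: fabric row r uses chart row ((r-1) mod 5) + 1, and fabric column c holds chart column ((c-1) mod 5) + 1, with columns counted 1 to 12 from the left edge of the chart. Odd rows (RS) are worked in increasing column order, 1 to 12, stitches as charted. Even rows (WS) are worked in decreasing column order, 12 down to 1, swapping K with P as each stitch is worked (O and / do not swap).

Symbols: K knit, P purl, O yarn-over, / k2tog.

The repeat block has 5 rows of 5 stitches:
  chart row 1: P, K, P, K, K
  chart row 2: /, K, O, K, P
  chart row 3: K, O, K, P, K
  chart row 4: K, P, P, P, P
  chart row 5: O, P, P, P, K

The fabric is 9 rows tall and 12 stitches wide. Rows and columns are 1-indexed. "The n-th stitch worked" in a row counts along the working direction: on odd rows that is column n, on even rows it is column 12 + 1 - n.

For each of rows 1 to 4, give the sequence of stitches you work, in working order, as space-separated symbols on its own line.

== ROWS AS WORKED ==
P K P K K P K P K K P K
P / K P O P / K P O P /
K O K P K K O K P K K O
K P K K K K P K K K K P

Derivation:
Row 1: chart row 1, RS - tile across columns 1-12 and work as-is.
Row 2: chart row 2, WS - tiled (columns 1-12): / K O K P / K O K P / K; work from column 12 back to 1 with K<->P swapped.
Row 3: chart row 3, RS - tile across columns 1-12 and work as-is.
Row 4: chart row 4, WS - tiled (columns 1-12): K P P P P K P P P P K P; work from column 12 back to 1 with K<->P swapped.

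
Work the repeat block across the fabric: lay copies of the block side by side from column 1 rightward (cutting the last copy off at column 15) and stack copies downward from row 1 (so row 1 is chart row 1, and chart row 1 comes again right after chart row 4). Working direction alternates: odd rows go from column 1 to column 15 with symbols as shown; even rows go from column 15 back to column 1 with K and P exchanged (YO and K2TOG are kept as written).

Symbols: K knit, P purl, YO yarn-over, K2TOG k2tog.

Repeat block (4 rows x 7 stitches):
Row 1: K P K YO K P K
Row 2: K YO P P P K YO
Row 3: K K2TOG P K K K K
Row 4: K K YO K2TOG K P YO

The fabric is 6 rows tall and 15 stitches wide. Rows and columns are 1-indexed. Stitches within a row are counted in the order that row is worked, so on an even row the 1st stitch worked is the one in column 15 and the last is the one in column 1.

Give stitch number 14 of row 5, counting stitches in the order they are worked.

Stitch:
K

Derivation:
For row 5: chart row = ((5-1) mod 4) + 1 = 1; this is a RS (odd) row.
Chart row 1 tiled across columns 1-15: K P K YO K P K K P K YO K P K K
RS row: no reversal, no swap; stitch n worked = column n.
Stitch 14 in working order -> K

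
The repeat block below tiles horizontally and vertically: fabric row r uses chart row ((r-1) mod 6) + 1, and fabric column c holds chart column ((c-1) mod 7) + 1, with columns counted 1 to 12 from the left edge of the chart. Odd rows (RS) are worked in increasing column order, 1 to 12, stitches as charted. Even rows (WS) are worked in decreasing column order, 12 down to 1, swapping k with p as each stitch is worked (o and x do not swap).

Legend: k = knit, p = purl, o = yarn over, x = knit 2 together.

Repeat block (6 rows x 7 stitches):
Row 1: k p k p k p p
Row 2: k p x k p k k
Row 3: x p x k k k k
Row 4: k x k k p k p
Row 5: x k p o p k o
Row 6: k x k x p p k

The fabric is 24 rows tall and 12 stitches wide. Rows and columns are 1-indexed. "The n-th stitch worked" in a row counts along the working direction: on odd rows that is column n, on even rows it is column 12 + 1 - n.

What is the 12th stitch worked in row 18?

Result:
p

Derivation:
Row 18 uses chart row ((18-1) mod 6)+1 = 6. Row 18 is even, so WS.
Chart row 6 tiled across columns 1-12: k x k x p p k k x k x p
Wrong side: read the tiled row from column 12 down to 1 and exchange k with p (leave o, x).
Row 18 as worked: k x p x p p k k x p x p
The 12th stitch worked is p.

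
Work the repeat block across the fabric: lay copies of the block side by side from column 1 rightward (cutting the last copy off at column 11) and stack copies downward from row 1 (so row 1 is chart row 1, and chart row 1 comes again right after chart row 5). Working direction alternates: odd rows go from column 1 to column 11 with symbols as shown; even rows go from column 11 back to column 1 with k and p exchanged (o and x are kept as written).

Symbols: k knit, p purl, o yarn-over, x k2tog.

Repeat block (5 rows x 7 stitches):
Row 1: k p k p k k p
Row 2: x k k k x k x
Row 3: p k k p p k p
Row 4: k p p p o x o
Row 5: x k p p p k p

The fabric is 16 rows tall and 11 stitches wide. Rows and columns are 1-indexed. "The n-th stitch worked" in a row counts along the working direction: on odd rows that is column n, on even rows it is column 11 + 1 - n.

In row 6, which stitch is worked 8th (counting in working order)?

Result:
k

Derivation:
Row 6: (6-1) mod 5 = 0, so use chart row 1. Even row -> WS.
Chart row 1 tiled across columns 1-11: k p k p k k p k p k p
WS: work from column 11 back to column 1 (reverse the tiled row), swapping k<->p (o and x unchanged).
Row 6 as worked: k p k p k p p k p k p
Counting 8 along the worked row gives k.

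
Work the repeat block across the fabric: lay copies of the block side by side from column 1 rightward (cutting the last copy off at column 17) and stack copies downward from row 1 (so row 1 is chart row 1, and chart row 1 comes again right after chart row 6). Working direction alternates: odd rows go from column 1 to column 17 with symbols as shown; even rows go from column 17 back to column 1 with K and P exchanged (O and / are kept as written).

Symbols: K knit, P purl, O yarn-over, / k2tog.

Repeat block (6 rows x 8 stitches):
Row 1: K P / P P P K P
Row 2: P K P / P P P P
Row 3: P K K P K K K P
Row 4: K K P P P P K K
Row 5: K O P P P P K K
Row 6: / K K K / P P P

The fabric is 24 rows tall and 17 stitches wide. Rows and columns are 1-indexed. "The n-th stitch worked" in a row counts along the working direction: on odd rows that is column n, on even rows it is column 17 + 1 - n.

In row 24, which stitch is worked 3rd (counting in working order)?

Stitch:
K

Derivation:
Row 24 uses chart row ((24-1) mod 6)+1 = 6. Row 24 is even, so WS.
Chart row 6 tiled across columns 1-17: / K K K / P P P / K K K / P P P /
WS row: flip the tiled sequence (start at column 17) and apply K<->P; O and / stay.
Row 24 as worked: / K K K / P P P / K K K / P P P /
The 3rd stitch worked is K.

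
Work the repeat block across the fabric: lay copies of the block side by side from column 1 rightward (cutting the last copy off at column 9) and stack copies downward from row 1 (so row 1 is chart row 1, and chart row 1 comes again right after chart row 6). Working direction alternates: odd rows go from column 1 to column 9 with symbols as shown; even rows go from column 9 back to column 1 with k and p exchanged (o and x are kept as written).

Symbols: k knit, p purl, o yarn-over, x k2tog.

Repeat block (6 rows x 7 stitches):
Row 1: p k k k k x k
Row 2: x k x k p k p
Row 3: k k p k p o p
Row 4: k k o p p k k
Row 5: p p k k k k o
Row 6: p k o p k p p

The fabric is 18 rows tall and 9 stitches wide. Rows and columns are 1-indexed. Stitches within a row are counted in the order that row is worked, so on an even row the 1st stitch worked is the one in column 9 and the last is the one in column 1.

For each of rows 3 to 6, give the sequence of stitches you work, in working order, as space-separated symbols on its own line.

Row 3: chart row 3, RS - tile across columns 1-9 and work as-is.
Row 4: chart row 4, WS - tiled (columns 1-9): k k o p p k k k k; work from column 9 back to 1 with k<->p swapped.
Row 5: chart row 5, RS - tile across columns 1-9 and work as-is.
Row 6: chart row 6, WS - tiled (columns 1-9): p k o p k p p p k; work from column 9 back to 1 with k<->p swapped.

== ROWS AS WORKED ==
k k p k p o p k k
p p p p k k o p p
p p k k k k o p p
p k k k p k o p k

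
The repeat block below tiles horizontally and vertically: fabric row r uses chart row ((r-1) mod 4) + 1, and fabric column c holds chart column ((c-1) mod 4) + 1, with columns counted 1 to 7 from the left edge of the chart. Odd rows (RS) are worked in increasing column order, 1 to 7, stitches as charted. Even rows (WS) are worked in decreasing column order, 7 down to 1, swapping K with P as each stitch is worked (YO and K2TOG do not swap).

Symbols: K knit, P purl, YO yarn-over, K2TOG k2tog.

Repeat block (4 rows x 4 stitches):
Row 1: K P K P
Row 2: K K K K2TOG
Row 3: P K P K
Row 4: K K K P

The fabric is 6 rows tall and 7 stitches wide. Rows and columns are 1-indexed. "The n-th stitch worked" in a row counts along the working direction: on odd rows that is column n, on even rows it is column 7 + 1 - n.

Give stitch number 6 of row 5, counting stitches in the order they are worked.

Row 5 uses chart row ((5-1) mod 4)+1 = 1. Row 5 is odd, so RS.
Chart row 1 tiled across columns 1-7: K P K P K P K
RS: work column 1 to column 7, symbols as charted — the tiled row is the row as worked.
Stitch 6 in working order -> P

Stitch:
P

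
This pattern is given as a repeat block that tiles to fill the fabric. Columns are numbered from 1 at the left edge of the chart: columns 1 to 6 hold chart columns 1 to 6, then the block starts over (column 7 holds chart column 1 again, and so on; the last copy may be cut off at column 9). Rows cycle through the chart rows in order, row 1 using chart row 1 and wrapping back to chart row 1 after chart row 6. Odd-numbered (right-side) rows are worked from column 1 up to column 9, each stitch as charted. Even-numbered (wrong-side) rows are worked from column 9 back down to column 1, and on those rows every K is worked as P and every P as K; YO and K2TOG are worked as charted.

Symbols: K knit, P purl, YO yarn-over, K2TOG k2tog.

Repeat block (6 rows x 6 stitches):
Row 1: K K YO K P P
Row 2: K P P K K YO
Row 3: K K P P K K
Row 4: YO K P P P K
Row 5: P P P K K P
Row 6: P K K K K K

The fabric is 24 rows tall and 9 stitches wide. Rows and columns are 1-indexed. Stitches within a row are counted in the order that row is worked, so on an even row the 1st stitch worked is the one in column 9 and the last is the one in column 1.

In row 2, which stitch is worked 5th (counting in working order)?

Row 2 uses chart row ((2-1) mod 6)+1 = 2. Row 2 is even, so WS.
Chart row 2 tiled across columns 1-9: K P P K K YO K P P
WS: work from column 9 back to column 1 (reverse the tiled row), swapping K<->P (YO and K2TOG unchanged).
Row 2 as worked: K K P YO P P K K P
Stitch 5 in working order -> P

== STITCH ==
P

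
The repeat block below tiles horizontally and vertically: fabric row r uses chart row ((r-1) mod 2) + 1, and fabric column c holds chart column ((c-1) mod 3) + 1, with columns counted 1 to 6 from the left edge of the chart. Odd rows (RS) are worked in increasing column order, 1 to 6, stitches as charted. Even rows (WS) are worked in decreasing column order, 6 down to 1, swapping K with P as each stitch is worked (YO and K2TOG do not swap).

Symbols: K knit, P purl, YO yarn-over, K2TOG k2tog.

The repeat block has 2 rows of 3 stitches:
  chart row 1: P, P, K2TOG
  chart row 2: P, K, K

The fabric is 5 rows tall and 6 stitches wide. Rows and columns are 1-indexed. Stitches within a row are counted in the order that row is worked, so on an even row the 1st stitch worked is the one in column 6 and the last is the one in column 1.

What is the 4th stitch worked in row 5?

Row 5: (5-1) mod 2 = 0, so use chart row 1. Odd row -> RS.
Chart row 1 tiled across columns 1-6: P P K2TOG P P K2TOG
RS row: no reversal, no swap; stitch n worked = column n.
Stitch 4 in working order -> P

Result:
P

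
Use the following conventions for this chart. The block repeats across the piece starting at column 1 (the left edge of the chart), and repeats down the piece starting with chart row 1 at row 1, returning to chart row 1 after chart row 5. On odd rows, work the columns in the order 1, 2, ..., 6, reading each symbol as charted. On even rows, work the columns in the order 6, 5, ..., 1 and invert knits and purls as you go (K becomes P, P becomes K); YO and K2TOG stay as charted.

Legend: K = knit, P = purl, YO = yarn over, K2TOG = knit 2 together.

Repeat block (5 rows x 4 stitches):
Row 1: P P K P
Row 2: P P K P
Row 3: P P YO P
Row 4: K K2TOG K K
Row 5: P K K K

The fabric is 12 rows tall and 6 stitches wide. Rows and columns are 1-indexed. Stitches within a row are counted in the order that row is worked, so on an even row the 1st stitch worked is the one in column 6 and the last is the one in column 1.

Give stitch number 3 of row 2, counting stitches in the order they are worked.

Row 2: (2-1) mod 5 = 1, so use chart row 2. Even row -> WS.
Chart row 2 tiled across columns 1-6: P P K P P P
WS row: flip the tiled sequence (start at column 6) and apply K<->P; YO and K2TOG stay.
Row 2 as worked: K K K P K K
Stitch 3 in working order -> K

Stitch:
K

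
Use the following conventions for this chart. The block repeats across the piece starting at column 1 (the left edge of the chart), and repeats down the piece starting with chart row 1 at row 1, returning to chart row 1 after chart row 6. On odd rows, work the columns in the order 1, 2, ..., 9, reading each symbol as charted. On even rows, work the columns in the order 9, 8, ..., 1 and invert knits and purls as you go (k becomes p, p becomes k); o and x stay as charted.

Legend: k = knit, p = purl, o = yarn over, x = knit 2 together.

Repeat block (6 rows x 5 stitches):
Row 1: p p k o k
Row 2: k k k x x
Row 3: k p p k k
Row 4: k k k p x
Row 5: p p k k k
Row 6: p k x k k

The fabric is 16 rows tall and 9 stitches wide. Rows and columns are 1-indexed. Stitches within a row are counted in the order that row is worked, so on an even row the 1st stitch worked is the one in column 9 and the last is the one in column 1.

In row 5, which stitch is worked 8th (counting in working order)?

Stitch:
k

Derivation:
Row 5: (5-1) mod 6 = 4, so use chart row 5. Odd row -> RS.
Chart row 5 tiled across columns 1-9: p p k k k p p k k
RS row: no reversal, no swap; stitch n worked = column n.
Stitch 8 in working order -> k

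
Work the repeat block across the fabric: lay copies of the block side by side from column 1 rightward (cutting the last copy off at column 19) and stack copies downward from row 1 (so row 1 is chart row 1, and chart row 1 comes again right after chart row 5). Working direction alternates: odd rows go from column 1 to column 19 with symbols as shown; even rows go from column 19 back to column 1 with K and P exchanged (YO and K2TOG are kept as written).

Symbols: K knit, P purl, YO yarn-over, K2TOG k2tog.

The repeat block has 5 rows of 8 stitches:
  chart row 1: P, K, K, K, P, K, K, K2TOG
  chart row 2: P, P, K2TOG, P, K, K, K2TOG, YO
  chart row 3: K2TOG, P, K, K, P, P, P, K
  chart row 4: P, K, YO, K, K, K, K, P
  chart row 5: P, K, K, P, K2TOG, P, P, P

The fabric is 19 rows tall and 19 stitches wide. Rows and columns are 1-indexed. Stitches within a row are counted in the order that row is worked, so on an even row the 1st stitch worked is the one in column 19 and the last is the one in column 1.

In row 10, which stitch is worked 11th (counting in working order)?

Stitch:
K

Derivation:
For row 10: chart row = ((10-1) mod 5) + 1 = 5; this is a WS (even) row.
Chart row 5 tiled across columns 1-19: P K K P K2TOG P P P P K K P K2TOG P P P P K K
Wrong side: read the tiled row from column 19 down to 1 and exchange K with P (leave YO, K2TOG).
Row 10 as worked: P P K K K K K2TOG K P P K K K K K2TOG K P P K
Counting 11 along the worked row gives K.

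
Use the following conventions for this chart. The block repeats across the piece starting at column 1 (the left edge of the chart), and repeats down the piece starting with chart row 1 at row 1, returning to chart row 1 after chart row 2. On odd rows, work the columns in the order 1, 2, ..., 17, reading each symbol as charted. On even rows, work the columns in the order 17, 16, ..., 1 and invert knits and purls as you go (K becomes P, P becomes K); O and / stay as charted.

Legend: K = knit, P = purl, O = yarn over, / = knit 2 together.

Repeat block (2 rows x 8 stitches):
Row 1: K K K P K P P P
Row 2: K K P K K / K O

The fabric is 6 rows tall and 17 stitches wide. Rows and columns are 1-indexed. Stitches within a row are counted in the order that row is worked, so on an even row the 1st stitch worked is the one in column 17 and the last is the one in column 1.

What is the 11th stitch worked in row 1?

Result:
K

Derivation:
Row 1 uses chart row ((1-1) mod 2)+1 = 1. Row 1 is odd, so RS.
Chart row 1 tiled across columns 1-17: K K K P K P P P K K K P K P P P K
RS row: no reversal, no swap; stitch n worked = column n.
Stitch 11 in working order -> K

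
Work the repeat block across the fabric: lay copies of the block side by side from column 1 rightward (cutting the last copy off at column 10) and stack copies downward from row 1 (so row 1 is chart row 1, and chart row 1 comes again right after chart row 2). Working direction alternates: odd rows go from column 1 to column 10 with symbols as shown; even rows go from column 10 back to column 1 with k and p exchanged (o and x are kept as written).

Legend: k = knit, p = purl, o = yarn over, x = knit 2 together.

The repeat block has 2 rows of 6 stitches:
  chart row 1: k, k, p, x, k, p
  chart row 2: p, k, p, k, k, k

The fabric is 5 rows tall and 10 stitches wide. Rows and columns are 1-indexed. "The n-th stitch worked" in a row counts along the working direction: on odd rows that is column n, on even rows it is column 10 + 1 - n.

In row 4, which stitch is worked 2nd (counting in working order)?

For row 4: chart row = ((4-1) mod 2) + 1 = 2; this is a WS (even) row.
Chart row 2 tiled across columns 1-10: p k p k k k p k p k
Wrong side: read the tiled row from column 10 down to 1 and exchange k with p (leave o, x).
Row 4 as worked: p k p k p p p k p k
Stitch 2 in working order -> k

Result:
k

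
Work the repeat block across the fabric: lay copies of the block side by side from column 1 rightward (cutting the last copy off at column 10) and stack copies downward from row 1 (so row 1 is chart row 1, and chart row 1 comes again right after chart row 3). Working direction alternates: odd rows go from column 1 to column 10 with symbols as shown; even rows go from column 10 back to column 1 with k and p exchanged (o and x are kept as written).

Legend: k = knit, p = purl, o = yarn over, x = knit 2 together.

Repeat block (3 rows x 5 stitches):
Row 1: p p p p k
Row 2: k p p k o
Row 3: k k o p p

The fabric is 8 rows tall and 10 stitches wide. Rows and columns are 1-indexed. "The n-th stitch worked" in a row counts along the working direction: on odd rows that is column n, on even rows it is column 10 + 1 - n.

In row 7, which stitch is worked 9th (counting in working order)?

For row 7: chart row = ((7-1) mod 3) + 1 = 1; this is a RS (odd) row.
Chart row 1 tiled across columns 1-10: p p p p k p p p p k
RS: work column 1 to column 10, symbols as charted — the tiled row is the row as worked.
Counting 9 along the worked row gives p.

== STITCH ==
p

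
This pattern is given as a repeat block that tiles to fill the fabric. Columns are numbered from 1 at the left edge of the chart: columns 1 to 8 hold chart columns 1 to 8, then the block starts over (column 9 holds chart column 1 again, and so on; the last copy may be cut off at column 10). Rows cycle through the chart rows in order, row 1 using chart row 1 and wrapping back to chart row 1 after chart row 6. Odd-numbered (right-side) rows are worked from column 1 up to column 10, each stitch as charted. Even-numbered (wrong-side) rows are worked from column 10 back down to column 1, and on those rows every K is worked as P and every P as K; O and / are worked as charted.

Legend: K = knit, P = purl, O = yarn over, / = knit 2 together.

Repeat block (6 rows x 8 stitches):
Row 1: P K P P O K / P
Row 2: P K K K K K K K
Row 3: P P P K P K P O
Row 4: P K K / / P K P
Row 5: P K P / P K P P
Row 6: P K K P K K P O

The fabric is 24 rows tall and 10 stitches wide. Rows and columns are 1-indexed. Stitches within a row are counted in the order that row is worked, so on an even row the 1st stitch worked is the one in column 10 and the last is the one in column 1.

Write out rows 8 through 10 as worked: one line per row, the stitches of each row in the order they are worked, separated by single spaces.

== ROWS AS WORKED ==
P K P P P P P P P K
P P P K P K P O P P
P K K P K / / P P K

Derivation:
Row 8: chart row 2, WS - tiled (columns 1-10): P K K K K K K K P K; work from column 10 back to 1 with K<->P swapped.
Row 9: chart row 3, RS - tile across columns 1-10 and work as-is.
Row 10: chart row 4, WS - tiled (columns 1-10): P K K / / P K P P K; work from column 10 back to 1 with K<->P swapped.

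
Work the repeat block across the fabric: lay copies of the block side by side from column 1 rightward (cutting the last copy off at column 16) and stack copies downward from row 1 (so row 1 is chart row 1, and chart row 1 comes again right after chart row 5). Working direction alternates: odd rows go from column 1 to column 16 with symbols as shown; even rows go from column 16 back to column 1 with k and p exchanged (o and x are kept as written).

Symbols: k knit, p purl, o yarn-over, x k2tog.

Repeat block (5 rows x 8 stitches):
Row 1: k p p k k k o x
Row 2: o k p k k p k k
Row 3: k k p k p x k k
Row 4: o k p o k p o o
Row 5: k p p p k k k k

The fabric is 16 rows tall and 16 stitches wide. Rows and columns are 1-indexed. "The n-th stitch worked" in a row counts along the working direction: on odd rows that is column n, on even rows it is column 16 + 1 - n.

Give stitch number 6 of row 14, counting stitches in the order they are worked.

Result:
k

Derivation:
For row 14: chart row = ((14-1) mod 5) + 1 = 4; this is a WS (even) row.
Chart row 4 tiled across columns 1-16: o k p o k p o o o k p o k p o o
Wrong side: read the tiled row from column 16 down to 1 and exchange k with p (leave o, x).
Row 14 as worked: o o k p o k p o o o k p o k p o
The 6th stitch worked is k.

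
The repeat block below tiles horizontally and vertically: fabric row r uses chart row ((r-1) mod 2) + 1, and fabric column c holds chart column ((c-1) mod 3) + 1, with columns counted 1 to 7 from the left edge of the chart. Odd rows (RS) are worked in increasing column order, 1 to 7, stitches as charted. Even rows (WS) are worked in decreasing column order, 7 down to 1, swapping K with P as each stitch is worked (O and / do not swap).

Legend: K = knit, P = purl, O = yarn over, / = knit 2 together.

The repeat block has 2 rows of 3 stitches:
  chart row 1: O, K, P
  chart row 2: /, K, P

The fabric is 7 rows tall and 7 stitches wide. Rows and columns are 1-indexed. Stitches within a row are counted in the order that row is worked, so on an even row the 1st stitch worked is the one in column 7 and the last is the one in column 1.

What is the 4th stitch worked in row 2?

== STITCH ==
/

Derivation:
For row 2: chart row = ((2-1) mod 2) + 1 = 2; this is a WS (even) row.
Chart row 2 tiled across columns 1-7: / K P / K P /
WS: work from column 7 back to column 1 (reverse the tiled row), swapping K<->P (O and / unchanged).
Row 2 as worked: / K P / K P /
Counting 4 along the worked row gives /.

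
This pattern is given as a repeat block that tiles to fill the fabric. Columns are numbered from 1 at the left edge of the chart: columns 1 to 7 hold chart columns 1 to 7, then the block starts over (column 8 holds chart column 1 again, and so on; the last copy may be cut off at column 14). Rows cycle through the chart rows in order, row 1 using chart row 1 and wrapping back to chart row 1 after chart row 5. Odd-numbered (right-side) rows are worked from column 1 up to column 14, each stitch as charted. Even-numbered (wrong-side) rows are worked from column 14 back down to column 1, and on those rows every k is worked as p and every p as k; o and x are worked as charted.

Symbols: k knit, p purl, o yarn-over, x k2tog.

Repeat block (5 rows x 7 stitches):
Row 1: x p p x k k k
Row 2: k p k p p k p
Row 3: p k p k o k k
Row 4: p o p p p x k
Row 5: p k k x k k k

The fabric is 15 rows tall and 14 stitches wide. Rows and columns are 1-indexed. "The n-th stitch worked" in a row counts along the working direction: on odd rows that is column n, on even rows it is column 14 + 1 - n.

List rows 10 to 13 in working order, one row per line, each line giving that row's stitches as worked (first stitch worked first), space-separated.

Rows as worked:
p p p x p p k p p p x p p k
x p p x k k k x p p x k k k
k p k k p k p k p k k p k p
p k p k o k k p k p k o k k

Derivation:
Row 10: chart row 5, WS - tiled (columns 1-14): p k k x k k k p k k x k k k; work from column 14 back to 1 with k<->p swapped.
Row 11: chart row 1, RS - tile across columns 1-14 and work as-is.
Row 12: chart row 2, WS - tiled (columns 1-14): k p k p p k p k p k p p k p; work from column 14 back to 1 with k<->p swapped.
Row 13: chart row 3, RS - tile across columns 1-14 and work as-is.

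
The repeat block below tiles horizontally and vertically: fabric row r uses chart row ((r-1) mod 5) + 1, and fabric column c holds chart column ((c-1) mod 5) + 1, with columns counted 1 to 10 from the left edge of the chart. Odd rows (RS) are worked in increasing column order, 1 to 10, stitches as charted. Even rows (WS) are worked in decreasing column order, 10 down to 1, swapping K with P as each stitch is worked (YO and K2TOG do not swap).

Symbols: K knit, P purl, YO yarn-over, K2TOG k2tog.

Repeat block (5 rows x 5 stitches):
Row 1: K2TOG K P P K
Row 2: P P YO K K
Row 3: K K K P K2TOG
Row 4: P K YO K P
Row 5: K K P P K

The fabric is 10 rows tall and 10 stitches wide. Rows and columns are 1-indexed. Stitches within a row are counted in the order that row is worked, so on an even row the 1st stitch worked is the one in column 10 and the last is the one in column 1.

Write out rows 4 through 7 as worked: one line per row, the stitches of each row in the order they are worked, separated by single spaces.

== ROWS AS WORKED ==
K P YO P K K P YO P K
K K P P K K K P P K
P K K P K2TOG P K K P K2TOG
P P YO K K P P YO K K

Derivation:
Row 4: chart row 4, WS - tiled (columns 1-10): P K YO K P P K YO K P; work from column 10 back to 1 with K<->P swapped.
Row 5: chart row 5, RS - tile across columns 1-10 and work as-is.
Row 6: chart row 1, WS - tiled (columns 1-10): K2TOG K P P K K2TOG K P P K; work from column 10 back to 1 with K<->P swapped.
Row 7: chart row 2, RS - tile across columns 1-10 and work as-is.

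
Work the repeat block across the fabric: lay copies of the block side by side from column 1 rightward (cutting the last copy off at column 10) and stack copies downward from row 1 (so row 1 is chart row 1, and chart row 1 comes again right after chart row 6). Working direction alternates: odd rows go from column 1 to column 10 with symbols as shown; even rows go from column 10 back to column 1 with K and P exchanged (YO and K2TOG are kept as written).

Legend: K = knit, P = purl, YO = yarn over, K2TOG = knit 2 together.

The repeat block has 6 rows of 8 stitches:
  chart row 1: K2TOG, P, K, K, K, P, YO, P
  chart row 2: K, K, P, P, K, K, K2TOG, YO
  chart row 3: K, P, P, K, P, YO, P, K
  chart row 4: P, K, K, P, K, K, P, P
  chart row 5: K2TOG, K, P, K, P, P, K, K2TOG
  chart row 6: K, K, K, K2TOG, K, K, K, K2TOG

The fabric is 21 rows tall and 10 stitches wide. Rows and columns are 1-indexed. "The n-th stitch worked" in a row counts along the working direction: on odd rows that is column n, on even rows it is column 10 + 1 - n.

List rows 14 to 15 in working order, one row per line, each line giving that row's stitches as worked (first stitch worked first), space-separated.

== ROWS AS WORKED ==
P P YO K2TOG P P K K P P
K P P K P YO P K K P

Derivation:
Row 14: chart row 2, WS - tiled (columns 1-10): K K P P K K K2TOG YO K K; work from column 10 back to 1 with K<->P swapped.
Row 15: chart row 3, RS - tile across columns 1-10 and work as-is.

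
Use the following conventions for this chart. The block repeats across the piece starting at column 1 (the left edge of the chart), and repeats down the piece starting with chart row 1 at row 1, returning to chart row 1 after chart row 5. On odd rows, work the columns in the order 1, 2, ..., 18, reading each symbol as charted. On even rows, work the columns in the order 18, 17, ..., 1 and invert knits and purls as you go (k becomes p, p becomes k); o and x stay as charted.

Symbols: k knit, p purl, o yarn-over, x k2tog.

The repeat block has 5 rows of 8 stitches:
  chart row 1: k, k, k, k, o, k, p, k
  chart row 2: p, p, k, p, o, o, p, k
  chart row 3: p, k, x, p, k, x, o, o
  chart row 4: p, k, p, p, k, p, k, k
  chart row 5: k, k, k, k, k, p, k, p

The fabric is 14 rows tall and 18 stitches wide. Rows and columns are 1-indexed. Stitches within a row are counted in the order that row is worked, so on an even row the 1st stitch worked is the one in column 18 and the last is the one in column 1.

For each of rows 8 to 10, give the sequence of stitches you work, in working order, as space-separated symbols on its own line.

Row 8: chart row 3, WS - tiled (columns 1-18): p k x p k x o o p k x p k x o o p k; work from column 18 back to 1 with k<->p swapped.
Row 9: chart row 4, RS - tile across columns 1-18 and work as-is.
Row 10: chart row 5, WS - tiled (columns 1-18): k k k k k p k p k k k k k p k p k k; work from column 18 back to 1 with k<->p swapped.

Rows as worked:
p k o o x p k x p k o o x p k x p k
p k p p k p k k p k p p k p k k p k
p p k p k p p p p p k p k p p p p p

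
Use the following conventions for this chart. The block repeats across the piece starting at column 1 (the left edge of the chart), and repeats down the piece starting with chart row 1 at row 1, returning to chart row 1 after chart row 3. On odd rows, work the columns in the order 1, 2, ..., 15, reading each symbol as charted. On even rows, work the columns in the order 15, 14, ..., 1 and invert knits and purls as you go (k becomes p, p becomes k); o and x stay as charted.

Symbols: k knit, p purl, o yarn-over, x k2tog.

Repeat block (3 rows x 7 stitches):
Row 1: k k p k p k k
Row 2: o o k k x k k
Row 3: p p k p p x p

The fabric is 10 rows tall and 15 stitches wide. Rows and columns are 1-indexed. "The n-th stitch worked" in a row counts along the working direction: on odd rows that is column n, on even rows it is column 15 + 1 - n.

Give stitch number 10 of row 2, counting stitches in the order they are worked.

For row 2: chart row = ((2-1) mod 3) + 1 = 2; this is a WS (even) row.
Chart row 2 tiled across columns 1-15: o o k k x k k o o k k x k k o
WS row: flip the tiled sequence (start at column 15) and apply k<->p; o and x stay.
Row 2 as worked: o p p x p p o o p p x p p o o
Stitch 10 in working order -> p

Stitch:
p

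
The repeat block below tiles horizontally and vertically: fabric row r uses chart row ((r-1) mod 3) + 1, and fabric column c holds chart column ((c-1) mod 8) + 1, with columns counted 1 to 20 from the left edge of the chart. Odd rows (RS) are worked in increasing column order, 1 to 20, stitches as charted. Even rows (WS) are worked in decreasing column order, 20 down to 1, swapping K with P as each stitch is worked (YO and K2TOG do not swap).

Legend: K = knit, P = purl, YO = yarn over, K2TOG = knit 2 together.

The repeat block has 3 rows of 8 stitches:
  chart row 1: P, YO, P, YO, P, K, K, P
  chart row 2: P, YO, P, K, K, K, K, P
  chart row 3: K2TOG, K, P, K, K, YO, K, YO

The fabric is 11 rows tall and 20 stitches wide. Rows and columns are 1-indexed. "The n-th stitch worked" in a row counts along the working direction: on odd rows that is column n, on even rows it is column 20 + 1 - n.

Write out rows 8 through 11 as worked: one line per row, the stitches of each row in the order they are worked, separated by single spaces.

Row 8: chart row 2, WS - tiled (columns 1-20): P YO P K K K K P P YO P K K K K P P YO P K; work from column 20 back to 1 with K<->P swapped.
Row 9: chart row 3, RS - tile across columns 1-20 and work as-is.
Row 10: chart row 1, WS - tiled (columns 1-20): P YO P YO P K K P P YO P YO P K K P P YO P YO; work from column 20 back to 1 with K<->P swapped.
Row 11: chart row 2, RS - tile across columns 1-20 and work as-is.

Rows as worked:
P K YO K K P P P P K YO K K P P P P K YO K
K2TOG K P K K YO K YO K2TOG K P K K YO K YO K2TOG K P K
YO K YO K K P P K YO K YO K K P P K YO K YO K
P YO P K K K K P P YO P K K K K P P YO P K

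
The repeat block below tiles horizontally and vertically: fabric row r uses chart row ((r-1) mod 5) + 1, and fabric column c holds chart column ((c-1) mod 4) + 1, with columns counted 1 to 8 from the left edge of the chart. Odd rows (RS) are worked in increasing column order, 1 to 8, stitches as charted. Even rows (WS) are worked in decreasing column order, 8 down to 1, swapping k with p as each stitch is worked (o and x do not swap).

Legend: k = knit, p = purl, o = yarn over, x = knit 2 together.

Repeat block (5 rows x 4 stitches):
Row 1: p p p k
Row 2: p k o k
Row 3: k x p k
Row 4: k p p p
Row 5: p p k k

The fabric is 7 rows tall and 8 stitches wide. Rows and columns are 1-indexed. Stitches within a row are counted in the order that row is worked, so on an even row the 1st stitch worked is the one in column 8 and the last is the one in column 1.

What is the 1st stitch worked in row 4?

Stitch:
k

Derivation:
For row 4: chart row = ((4-1) mod 5) + 1 = 4; this is a WS (even) row.
Chart row 4 tiled across columns 1-8: k p p p k p p p
Wrong side: read the tiled row from column 8 down to 1 and exchange k with p (leave o, x).
Row 4 as worked: k k k p k k k p
Stitch 1 in working order -> k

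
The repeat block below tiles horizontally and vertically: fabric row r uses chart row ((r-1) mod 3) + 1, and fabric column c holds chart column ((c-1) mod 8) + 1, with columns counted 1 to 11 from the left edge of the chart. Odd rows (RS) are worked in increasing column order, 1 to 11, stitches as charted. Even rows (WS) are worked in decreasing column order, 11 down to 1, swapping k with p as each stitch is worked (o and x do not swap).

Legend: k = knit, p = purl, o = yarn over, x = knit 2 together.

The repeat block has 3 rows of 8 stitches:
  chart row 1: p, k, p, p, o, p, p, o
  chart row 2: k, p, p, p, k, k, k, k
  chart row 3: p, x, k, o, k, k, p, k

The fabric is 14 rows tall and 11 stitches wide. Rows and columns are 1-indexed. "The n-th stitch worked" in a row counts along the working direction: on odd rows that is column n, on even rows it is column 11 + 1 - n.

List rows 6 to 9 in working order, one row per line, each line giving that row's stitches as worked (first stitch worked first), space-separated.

Row 6: chart row 3, WS - tiled (columns 1-11): p x k o k k p k p x k; work from column 11 back to 1 with k<->p swapped.
Row 7: chart row 1, RS - tile across columns 1-11 and work as-is.
Row 8: chart row 2, WS - tiled (columns 1-11): k p p p k k k k k p p; work from column 11 back to 1 with k<->p swapped.
Row 9: chart row 3, RS - tile across columns 1-11 and work as-is.

== ROWS AS WORKED ==
p x k p k p p o p x k
p k p p o p p o p k p
k k p p p p p k k k p
p x k o k k p k p x k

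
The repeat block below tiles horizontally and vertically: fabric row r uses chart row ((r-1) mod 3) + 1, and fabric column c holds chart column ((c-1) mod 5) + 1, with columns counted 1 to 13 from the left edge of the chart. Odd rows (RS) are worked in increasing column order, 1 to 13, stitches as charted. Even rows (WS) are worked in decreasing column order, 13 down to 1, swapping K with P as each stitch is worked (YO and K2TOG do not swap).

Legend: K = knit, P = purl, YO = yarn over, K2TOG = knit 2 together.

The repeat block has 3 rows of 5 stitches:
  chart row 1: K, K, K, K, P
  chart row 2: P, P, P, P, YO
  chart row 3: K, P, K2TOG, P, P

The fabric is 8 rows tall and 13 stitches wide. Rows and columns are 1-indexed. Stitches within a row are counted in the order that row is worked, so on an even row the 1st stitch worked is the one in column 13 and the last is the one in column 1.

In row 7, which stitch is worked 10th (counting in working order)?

Row 7 uses chart row ((7-1) mod 3)+1 = 1. Row 7 is odd, so RS.
Chart row 1 tiled across columns 1-13: K K K K P K K K K P K K K
RS row: no reversal, no swap; stitch n worked = column n.
The 10th stitch worked is P.

== STITCH ==
P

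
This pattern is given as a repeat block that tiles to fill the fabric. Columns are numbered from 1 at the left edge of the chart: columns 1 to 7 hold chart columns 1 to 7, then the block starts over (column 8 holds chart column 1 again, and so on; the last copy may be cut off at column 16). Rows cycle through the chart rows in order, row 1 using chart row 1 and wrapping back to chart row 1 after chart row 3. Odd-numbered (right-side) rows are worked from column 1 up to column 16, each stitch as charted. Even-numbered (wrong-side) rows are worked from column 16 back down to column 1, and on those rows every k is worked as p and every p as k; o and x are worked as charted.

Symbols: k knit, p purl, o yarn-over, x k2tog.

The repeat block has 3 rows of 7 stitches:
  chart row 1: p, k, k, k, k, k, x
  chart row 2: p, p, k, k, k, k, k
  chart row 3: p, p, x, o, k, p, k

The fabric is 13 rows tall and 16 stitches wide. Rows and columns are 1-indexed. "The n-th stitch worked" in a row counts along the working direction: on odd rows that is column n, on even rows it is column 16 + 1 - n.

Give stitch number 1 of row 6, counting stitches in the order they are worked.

For row 6: chart row = ((6-1) mod 3) + 1 = 3; this is a WS (even) row.
Chart row 3 tiled across columns 1-16: p p x o k p k p p x o k p k p p
WS: work from column 16 back to column 1 (reverse the tiled row), swapping k<->p (o and x unchanged).
Row 6 as worked: k k p k p o x k k p k p o x k k
The 1st stitch worked is k.

== STITCH ==
k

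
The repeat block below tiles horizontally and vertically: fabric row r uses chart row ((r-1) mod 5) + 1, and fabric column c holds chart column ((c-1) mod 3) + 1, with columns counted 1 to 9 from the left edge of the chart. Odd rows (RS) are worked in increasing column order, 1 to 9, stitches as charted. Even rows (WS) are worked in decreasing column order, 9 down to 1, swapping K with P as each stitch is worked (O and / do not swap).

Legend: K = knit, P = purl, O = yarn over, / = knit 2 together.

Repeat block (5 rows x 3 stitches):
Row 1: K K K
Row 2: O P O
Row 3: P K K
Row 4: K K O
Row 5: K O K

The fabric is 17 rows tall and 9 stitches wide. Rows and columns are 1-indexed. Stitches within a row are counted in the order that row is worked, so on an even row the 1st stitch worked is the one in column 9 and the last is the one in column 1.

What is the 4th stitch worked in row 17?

Row 17: (17-1) mod 5 = 1, so use chart row 2. Odd row -> RS.
Chart row 2 tiled across columns 1-9: O P O O P O O P O
RS: work column 1 to column 9, symbols as charted — the tiled row is the row as worked.
The 4th stitch worked is O.

== STITCH ==
O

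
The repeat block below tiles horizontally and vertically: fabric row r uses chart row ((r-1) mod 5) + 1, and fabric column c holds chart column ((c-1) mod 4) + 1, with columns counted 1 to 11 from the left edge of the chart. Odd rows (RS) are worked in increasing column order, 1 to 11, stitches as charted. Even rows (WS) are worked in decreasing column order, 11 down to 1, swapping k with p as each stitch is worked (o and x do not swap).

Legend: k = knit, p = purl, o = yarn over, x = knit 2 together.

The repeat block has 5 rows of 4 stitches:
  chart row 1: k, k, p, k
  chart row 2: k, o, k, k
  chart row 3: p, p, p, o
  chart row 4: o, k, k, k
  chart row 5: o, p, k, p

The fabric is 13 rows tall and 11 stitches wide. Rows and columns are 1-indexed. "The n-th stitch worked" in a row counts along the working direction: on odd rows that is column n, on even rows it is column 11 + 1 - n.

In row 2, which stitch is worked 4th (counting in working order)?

== STITCH ==
p

Derivation:
Row 2 uses chart row ((2-1) mod 5)+1 = 2. Row 2 is even, so WS.
Chart row 2 tiled across columns 1-11: k o k k k o k k k o k
Wrong side: read the tiled row from column 11 down to 1 and exchange k with p (leave o, x).
Row 2 as worked: p o p p p o p p p o p
The 4th stitch worked is p.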